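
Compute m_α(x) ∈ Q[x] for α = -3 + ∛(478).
m_α(x) = x^3 + 9x^2 + 27x - 451

Set β = α + 3 = ∛(478), so β^3 = 478. Then (α + 3)^3 - 478 = 0, i.e. α is a root of g(x) = (x + 3)^3 - 478 = x^3 + 9x^2 + 27x - 451. Since g(x) = h(x + 3) where h(x) = x^3 - 478, and h is irreducible over Q (because 478 is not a perfect cube, so h has no rational root, and a monic cubic with no rational root is irreducible), g is also irreducible (irreducibility is preserved under the substitution x → x + 3). Hence m_α(x) = x^3 + 9x^2 + 27x - 451.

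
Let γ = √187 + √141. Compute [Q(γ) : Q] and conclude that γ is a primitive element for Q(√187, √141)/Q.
[Q(γ) : Q] = 4 (equivalently, Q(γ) = Q(√187, √141))

Obviously Q(γ) ⊆ Q(√187, √141), and [Q(√187, √141):Q] = 4 (since 187, 141 are distinct squarefree integers > 1 with 26367 not a perfect square). To show equality we compute the minimal polynomial of γ. From γ = √187 + √141: γ^2 = 187 + 2√(26367) + 141 = 328 + 2√(26367), so γ^2 - 328 = 2√(26367); squaring, (γ^2 - 328)^2 = 4·26367, i.e. γ^4 - 656γ^2 + 107584 - 105468 = 0, i.e. γ^4 - 656γ^2 + 2116 = 0. So γ is a root of x^4 - 656x^2 + 2116. This polynomial is irreducible over Q: it has no rational root (each ±√187 ± √141 is irrational), and any factorization into two quadratics over Q would force √(26367) ∈ Q (pairing opposite roots) or √187, √141 ∈ Q (other pairings), all impossible. Hence [Q(γ):Q] = 4 = [Q(√187, √141):Q], so Q(γ) = Q(√187, √141).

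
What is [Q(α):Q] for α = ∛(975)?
[Q(α):Q] = 3

The minimal polynomial of α is x^3 - 975, irreducible over Q since 975 is not a perfect cube (so x^3 - 975 has no rational root). Hence [Q(α):Q] = deg(m_α) = 3.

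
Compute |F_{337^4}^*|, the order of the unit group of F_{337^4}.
|F_{337^4}^*| = 12897917760

F_{337^4} has 337^4 = 12897917761 elements; its multiplicative group consists of all nonzero elements, so |F_{337^4}^*| = 12897917761 - 1 = 12897917760. (It is cyclic since any finite subgroup of the multiplicative group of a field is cyclic.)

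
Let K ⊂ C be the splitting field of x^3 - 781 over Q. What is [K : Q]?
[K : Q] = 6

The roots of x^3 - 781 are ∛781, ω∛781, ω^2∛781 where ω = e^(2πi/3) is a primitive cube root of unity, so K = Q(∛781, ω). Now [Q(∛781):Q] = 3 (since 781 is not a perfect cube, x^3 - 781 is irreducible) and [Q(ω):Q] = 2. Both 2 and 3 divide [K:Q], and [K:Q] ≤ 3·2 = 6, so [K:Q] = 6. (Equivalently: Q(∛781) ⊂ R but ω ∉ R, so [K : Q(∛781)] = 2.)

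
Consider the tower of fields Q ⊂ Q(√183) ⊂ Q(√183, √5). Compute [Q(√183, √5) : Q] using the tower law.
[Q(√183, √5) : Q] = 4

[Q(√183):Q] = 2 (min poly x^2 - 183, irreducible since 183 is squarefree > 1). For the top step, suppose √5 ∈ Q(√183), say √5 = c + d√183 with c, d ∈ Q. Squaring: 5 = c^2 + 183d^2 + 2cd√183. Since √183 ∉ Q this forces 2cd = 0. If d = 0 then √5 = c ∈ Q, contradicting 5 squarefree > 1. If c = 0 then 5 = 183d^2, so 183·5 = (183d)^2 is a perfect square in Q — but 183·5 = 915 is not a perfect square (since 183 and 5 are distinct squarefree integers). Contradiction. Hence √5 ∉ Q(√183), so x^2 - 5 stays irreducible over Q(√183) and [Q(√183, √5) : Q(√183)] = 2. By the tower law, [Q(√183, √5) : Q] = 2 · 2 = 4.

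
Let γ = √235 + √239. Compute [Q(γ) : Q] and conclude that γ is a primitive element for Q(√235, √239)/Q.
[Q(γ) : Q] = 4 (equivalently, Q(γ) = Q(√235, √239))

Obviously Q(γ) ⊆ Q(√235, √239), and [Q(√235, √239):Q] = 4 (since 235, 239 are distinct squarefree integers > 1 with 56165 not a perfect square). To show equality we compute the minimal polynomial of γ. From γ = √235 + √239: γ^2 = 235 + 2√(56165) + 239 = 474 + 2√(56165), so γ^2 - 474 = 2√(56165); squaring, (γ^2 - 474)^2 = 4·56165, i.e. γ^4 - 948γ^2 + 224676 - 224660 = 0, i.e. γ^4 - 948γ^2 + 16 = 0. So γ is a root of x^4 - 948x^2 + 16. This polynomial is irreducible over Q: it has no rational root (each ±√235 ± √239 is irrational), and any factorization into two quadratics over Q would force √(56165) ∈ Q (pairing opposite roots) or √235, √239 ∈ Q (other pairings), all impossible. Hence [Q(γ):Q] = 4 = [Q(√235, √239):Q], so Q(γ) = Q(√235, √239).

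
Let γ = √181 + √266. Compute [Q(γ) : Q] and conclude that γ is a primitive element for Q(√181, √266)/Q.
[Q(γ) : Q] = 4 (equivalently, Q(γ) = Q(√181, √266))

Obviously Q(γ) ⊆ Q(√181, √266), and [Q(√181, √266):Q] = 4 (since 181, 266 are distinct squarefree integers > 1 with 48146 not a perfect square). To show equality we compute the minimal polynomial of γ. From γ = √181 + √266: γ^2 = 181 + 2√(48146) + 266 = 447 + 2√(48146), so γ^2 - 447 = 2√(48146); squaring, (γ^2 - 447)^2 = 4·48146, i.e. γ^4 - 894γ^2 + 199809 - 192584 = 0, i.e. γ^4 - 894γ^2 + 7225 = 0. So γ is a root of x^4 - 894x^2 + 7225. This polynomial is irreducible over Q: it has no rational root (each ±√181 ± √266 is irrational), and any factorization into two quadratics over Q would force √(48146) ∈ Q (pairing opposite roots) or √181, √266 ∈ Q (other pairings), all impossible. Hence [Q(γ):Q] = 4 = [Q(√181, √266):Q], so Q(γ) = Q(√181, √266).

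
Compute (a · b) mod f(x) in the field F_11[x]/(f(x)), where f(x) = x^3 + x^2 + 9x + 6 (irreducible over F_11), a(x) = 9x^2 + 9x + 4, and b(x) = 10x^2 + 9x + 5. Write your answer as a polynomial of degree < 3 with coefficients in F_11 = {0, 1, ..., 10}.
a · b ≡ x^2 + 7 (mod f(x))

Multiply in F_11[x]: a(x)·b(x) = (9x^2 + 9x + 4)·(10x^2 + 9x + 5) = 2x^4 + 6x^3 + x^2 + 4x + 9. This has degree ≥ 3, so divide by f(x) over F_11: 2x^4 + 6x^3 + x^2 + 4x + 9 = (2x + 4)·(x^3 + x^2 + 9x + 6) + (x^2 + 7). Hence a·b ≡ x^2 + 7 (mod f). (F_11[x]/(f) is a field with 11^3 = 1331 elements since f is irreducible of degree 3.)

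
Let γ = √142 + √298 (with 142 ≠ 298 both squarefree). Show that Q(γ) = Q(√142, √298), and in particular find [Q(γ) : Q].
[Q(γ) : Q] = 4 (equivalently, Q(γ) = Q(√142, √298))

Obviously Q(γ) ⊆ Q(√142, √298), and [Q(√142, √298):Q] = 4 (since 142, 298 are distinct squarefree integers > 1 with 42316 not a perfect square). To show equality we compute the minimal polynomial of γ. From γ = √142 + √298: γ^2 = 142 + 2√(42316) + 298 = 440 + 2√(42316), so γ^2 - 440 = 2√(42316); squaring, (γ^2 - 440)^2 = 4·42316, i.e. γ^4 - 880γ^2 + 193600 - 169264 = 0, i.e. γ^4 - 880γ^2 + 24336 = 0. So γ is a root of x^4 - 880x^2 + 24336. This polynomial is irreducible over Q: it has no rational root (each ±√142 ± √298 is irrational), and any factorization into two quadratics over Q would force √(42316) ∈ Q (pairing opposite roots) or √142, √298 ∈ Q (other pairings), all impossible. Hence [Q(γ):Q] = 4 = [Q(√142, √298):Q], so Q(γ) = Q(√142, √298).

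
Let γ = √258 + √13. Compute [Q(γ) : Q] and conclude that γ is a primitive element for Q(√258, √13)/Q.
[Q(γ) : Q] = 4 (equivalently, Q(γ) = Q(√258, √13))

Obviously Q(γ) ⊆ Q(√258, √13), and [Q(√258, √13):Q] = 4 (since 258, 13 are distinct squarefree integers > 1 with 3354 not a perfect square). To show equality we compute the minimal polynomial of γ. From γ = √258 + √13: γ^2 = 258 + 2√(3354) + 13 = 271 + 2√(3354), so γ^2 - 271 = 2√(3354); squaring, (γ^2 - 271)^2 = 4·3354, i.e. γ^4 - 542γ^2 + 73441 - 13416 = 0, i.e. γ^4 - 542γ^2 + 60025 = 0. So γ is a root of x^4 - 542x^2 + 60025. This polynomial is irreducible over Q: it has no rational root (each ±√258 ± √13 is irrational), and any factorization into two quadratics over Q would force √(3354) ∈ Q (pairing opposite roots) or √258, √13 ∈ Q (other pairings), all impossible. Hence [Q(γ):Q] = 4 = [Q(√258, √13):Q], so Q(γ) = Q(√258, √13).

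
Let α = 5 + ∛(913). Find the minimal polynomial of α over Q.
m_α(x) = x^3 - 15x^2 + 75x - 1038

Set β = α - 5 = ∛(913), so β^3 = 913. Then (α - 5)^3 - 913 = 0, i.e. α is a root of g(x) = (x - 5)^3 - 913 = x^3 - 15x^2 + 75x - 1038. Since g(x) = h(x - 5) where h(x) = x^3 - 913, and h is irreducible over Q (because 913 is not a perfect cube, so h has no rational root, and a monic cubic with no rational root is irreducible), g is also irreducible (irreducibility is preserved under the substitution x → x - 5). Hence m_α(x) = x^3 - 15x^2 + 75x - 1038.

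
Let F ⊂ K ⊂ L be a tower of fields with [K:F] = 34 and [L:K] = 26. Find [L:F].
[L:F] = 884

The tower law says that for any tower of field extensions F ⊂ K ⊂ L with finite degrees, [L:F] = [L:K] · [K:F]. Here this gives [L:F] = 26 · 34 = 884.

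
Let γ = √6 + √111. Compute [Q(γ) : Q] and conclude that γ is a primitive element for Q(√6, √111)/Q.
[Q(γ) : Q] = 4 (equivalently, Q(γ) = Q(√6, √111))

Obviously Q(γ) ⊆ Q(√6, √111), and [Q(√6, √111):Q] = 4 (since 6, 111 are distinct squarefree integers > 1 with 666 not a perfect square). To show equality we compute the minimal polynomial of γ. From γ = √6 + √111: γ^2 = 6 + 2√(666) + 111 = 117 + 2√(666), so γ^2 - 117 = 2√(666); squaring, (γ^2 - 117)^2 = 4·666, i.e. γ^4 - 234γ^2 + 13689 - 2664 = 0, i.e. γ^4 - 234γ^2 + 11025 = 0. So γ is a root of x^4 - 234x^2 + 11025. This polynomial is irreducible over Q: it has no rational root (each ±√6 ± √111 is irrational), and any factorization into two quadratics over Q would force √(666) ∈ Q (pairing opposite roots) or √6, √111 ∈ Q (other pairings), all impossible. Hence [Q(γ):Q] = 4 = [Q(√6, √111):Q], so Q(γ) = Q(√6, √111).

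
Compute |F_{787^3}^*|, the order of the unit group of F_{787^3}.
|F_{787^3}^*| = 487443402

F_{787^3} has 787^3 = 487443403 elements; its multiplicative group consists of all nonzero elements, so |F_{787^3}^*| = 487443403 - 1 = 487443402. (It is cyclic since any finite subgroup of the multiplicative group of a field is cyclic.)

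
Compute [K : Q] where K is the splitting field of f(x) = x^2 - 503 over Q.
[K : Q] = 2

f(x) = x^2 - 503 factors as (x - √503)(x + √503). The splitting field is K = Q(√503). Since 503 is squarefree and > 1, it is not a perfect square, so x^2 - 503 is irreducible over Q and [Q(√503) : Q] = 2. Hence [K : Q] = 2.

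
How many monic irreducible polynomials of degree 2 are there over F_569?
There are 161596 monic irreducible polynomials of degree 2 over F_569

Each element of F_{569^2} that lies in no proper subfield is a root of exactly one monic irreducible of degree 2 over F_569, and each such polynomial has 2 distinct roots in F_{569^2}. By Möbius inversion the count is N_569(2) = (1/2) Σ_{d|2} μ(2/d) · 569^d = (1/2)(μ(2)·569^1 + μ(1)·569^2) = 323192/2 = 161596.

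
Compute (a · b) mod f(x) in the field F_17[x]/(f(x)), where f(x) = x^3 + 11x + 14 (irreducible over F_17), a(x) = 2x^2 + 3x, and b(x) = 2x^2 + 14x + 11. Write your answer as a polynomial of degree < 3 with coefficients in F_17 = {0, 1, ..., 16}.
a · b ≡ 3x^2 + 11x (mod f(x))

Multiply in F_17[x]: a(x)·b(x) = (2x^2 + 3x)·(2x^2 + 14x + 11) = 4x^4 + 13x^2 + 16x. This has degree ≥ 3, so divide by f(x) over F_17: 4x^4 + 13x^2 + 16x = (4x)·(x^3 + 11x + 14) + (3x^2 + 11x). Hence a·b ≡ 3x^2 + 11x (mod f). (F_17[x]/(f) is a field with 17^3 = 4913 elements since f is irreducible of degree 3.)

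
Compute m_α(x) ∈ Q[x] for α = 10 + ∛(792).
m_α(x) = x^3 - 30x^2 + 300x - 1792

Set β = α - 10 = ∛(792), so β^3 = 792. Then (α - 10)^3 - 792 = 0, i.e. α is a root of g(x) = (x - 10)^3 - 792 = x^3 - 30x^2 + 300x - 1792. Since g(x) = h(x - 10) where h(x) = x^3 - 792, and h is irreducible over Q (because 792 is not a perfect cube, so h has no rational root, and a monic cubic with no rational root is irreducible), g is also irreducible (irreducibility is preserved under the substitution x → x - 10). Hence m_α(x) = x^3 - 30x^2 + 300x - 1792.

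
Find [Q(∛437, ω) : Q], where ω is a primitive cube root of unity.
[Q(∛437, ω) : Q] = 6

[Q(∛437):Q] = 3 (min poly x^3 - 437, irreducible since 437 is not a perfect cube). [Q(ω):Q] = 2 (min poly x^2 + x + 1). Since Q(∛437) ⊂ R and ω ∉ R, we have ω ∉ Q(∛437), so x^2 + x + 1 remains irreducible over Q(∛437) and [Q(∛437, ω) : Q(∛437)] = 2. By the tower law, [Q(∛437, ω) : Q] = 3 · 2 = 6. (In fact Q(∛437, ω) is the splitting field of x^3 - 437 over Q.)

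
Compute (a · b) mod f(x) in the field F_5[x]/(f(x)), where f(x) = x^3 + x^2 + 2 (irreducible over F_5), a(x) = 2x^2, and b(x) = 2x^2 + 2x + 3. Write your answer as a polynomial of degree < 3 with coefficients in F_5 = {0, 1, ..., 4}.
a · b ≡ x^2 + 2x (mod f(x))

Multiply in F_5[x]: a(x)·b(x) = (2x^2)·(2x^2 + 2x + 3) = 4x^4 + 4x^3 + x^2. This has degree ≥ 3, so divide by f(x) over F_5: 4x^4 + 4x^3 + x^2 = (4x)·(x^3 + x^2 + 2) + (x^2 + 2x). Hence a·b ≡ x^2 + 2x (mod f). (F_5[x]/(f) is a field with 5^3 = 125 elements since f is irreducible of degree 3.)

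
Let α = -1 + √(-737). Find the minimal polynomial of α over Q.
m_α(x) = x^2 + 2x + 738

From α + 1 = √(-737), squaring gives (α + 1)^2 = -737, i.e. α^2 + 2α + 1 = -737, so α^2 + 2α + 738 = 0. The discriminant of x^2 + 2x + 738 is (2)^2 - 4·(738) = 4 - 2952 = -2948, and 4·(-737) is not a perfect square in Q since -737 is squarefree and ≠ 1. Hence x^2 + 2x + 738 is irreducible over Q and is the minimal polynomial of α.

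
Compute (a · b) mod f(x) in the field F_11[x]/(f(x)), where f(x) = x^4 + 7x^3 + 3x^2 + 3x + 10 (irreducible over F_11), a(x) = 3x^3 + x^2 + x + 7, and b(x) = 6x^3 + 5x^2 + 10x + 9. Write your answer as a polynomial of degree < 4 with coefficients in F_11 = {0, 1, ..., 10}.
a · b ≡ 10x^3 + 3x^2 + 8x + 4 (mod f(x))

Multiply in F_11[x]: a(x)·b(x) = (3x^3 + x^2 + x + 7)·(6x^3 + 5x^2 + 10x + 9) = 7x^6 + 10x^5 + 8x^4 + 7x^3 + 10x^2 + 2x + 8. This has degree ≥ 4, so divide by f(x) over F_11: 7x^6 + 10x^5 + 8x^4 + 7x^3 + 10x^2 + 2x + 8 = (7x^2 + 5x + 7)·(x^4 + 7x^3 + 3x^2 + 3x + 10) + (10x^3 + 3x^2 + 8x + 4). Hence a·b ≡ 10x^3 + 3x^2 + 8x + 4 (mod f). (F_11[x]/(f) is a field with 11^4 = 14641 elements since f is irreducible of degree 4.)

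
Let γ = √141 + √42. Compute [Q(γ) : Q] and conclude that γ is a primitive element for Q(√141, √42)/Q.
[Q(γ) : Q] = 4 (equivalently, Q(γ) = Q(√141, √42))

Obviously Q(γ) ⊆ Q(√141, √42), and [Q(√141, √42):Q] = 4 (since 141, 42 are distinct squarefree integers > 1 with 5922 not a perfect square). To show equality we compute the minimal polynomial of γ. From γ = √141 + √42: γ^2 = 141 + 2√(5922) + 42 = 183 + 2√(5922), so γ^2 - 183 = 2√(5922); squaring, (γ^2 - 183)^2 = 4·5922, i.e. γ^4 - 366γ^2 + 33489 - 23688 = 0, i.e. γ^4 - 366γ^2 + 9801 = 0. So γ is a root of x^4 - 366x^2 + 9801. This polynomial is irreducible over Q: it has no rational root (each ±√141 ± √42 is irrational), and any factorization into two quadratics over Q would force √(5922) ∈ Q (pairing opposite roots) or √141, √42 ∈ Q (other pairings), all impossible. Hence [Q(γ):Q] = 4 = [Q(√141, √42):Q], so Q(γ) = Q(√141, √42).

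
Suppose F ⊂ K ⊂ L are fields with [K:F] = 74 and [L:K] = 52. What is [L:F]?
[L:F] = 3848

The tower law says that for any tower of field extensions F ⊂ K ⊂ L with finite degrees, [L:F] = [L:K] · [K:F]. Here this gives [L:F] = 52 · 74 = 3848.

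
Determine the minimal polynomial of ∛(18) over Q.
m_α(x) = x^3 - 18

α satisfies α^3 = 18, so x^3 - 18 annihilates α. By the rational root test, a rational root p/q (in lowest terms) of x^3 - 18 would satisfy p^3 = 18 q^3, forcing q = 1 and p^3 = 18; but 18 is not a perfect cube, contradiction. A monic cubic over Q with no rational root is irreducible (any nontrivial factorization would include a linear factor). Hence x^3 - 18 is the minimal polynomial of α, and in particular [Q(α):Q] = 3.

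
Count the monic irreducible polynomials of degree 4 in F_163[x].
There are 176471298 monic irreducible polynomials of degree 4 over F_163

Each element of F_{163^4} that lies in no proper subfield is a root of exactly one monic irreducible of degree 4 over F_163, and each such polynomial has 4 distinct roots in F_{163^4}. By Möbius inversion the count is N_163(4) = (1/4) Σ_{d|4} μ(4/d) · 163^d = (1/4)(μ(4)·163^1 + μ(2)·163^2 + μ(1)·163^4) = 705885192/4 = 176471298.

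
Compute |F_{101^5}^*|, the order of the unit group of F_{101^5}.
|F_{101^5}^*| = 10510100500

F_{101^5} has 101^5 = 10510100501 elements; its multiplicative group consists of all nonzero elements, so |F_{101^5}^*| = 10510100501 - 1 = 10510100500. (It is cyclic since any finite subgroup of the multiplicative group of a field is cyclic.)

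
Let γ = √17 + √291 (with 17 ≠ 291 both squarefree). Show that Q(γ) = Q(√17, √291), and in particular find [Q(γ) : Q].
[Q(γ) : Q] = 4 (equivalently, Q(γ) = Q(√17, √291))

Obviously Q(γ) ⊆ Q(√17, √291), and [Q(√17, √291):Q] = 4 (since 17, 291 are distinct squarefree integers > 1 with 4947 not a perfect square). To show equality we compute the minimal polynomial of γ. From γ = √17 + √291: γ^2 = 17 + 2√(4947) + 291 = 308 + 2√(4947), so γ^2 - 308 = 2√(4947); squaring, (γ^2 - 308)^2 = 4·4947, i.e. γ^4 - 616γ^2 + 94864 - 19788 = 0, i.e. γ^4 - 616γ^2 + 75076 = 0. So γ is a root of x^4 - 616x^2 + 75076. This polynomial is irreducible over Q: it has no rational root (each ±√17 ± √291 is irrational), and any factorization into two quadratics over Q would force √(4947) ∈ Q (pairing opposite roots) or √17, √291 ∈ Q (other pairings), all impossible. Hence [Q(γ):Q] = 4 = [Q(√17, √291):Q], so Q(γ) = Q(√17, √291).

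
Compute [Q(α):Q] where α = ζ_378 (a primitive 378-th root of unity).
[Q(α):Q] = 108

The minimal polynomial of ζ_378 over Q is the 378-th cyclotomic polynomial Φ_378(x), which is irreducible over Q and has degree φ(378) = 108. Hence [Q(α):Q] = φ(378) = 108.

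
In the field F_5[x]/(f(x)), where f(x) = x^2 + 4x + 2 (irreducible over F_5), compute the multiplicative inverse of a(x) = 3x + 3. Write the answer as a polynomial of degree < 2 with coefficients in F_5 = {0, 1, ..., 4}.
a(x)^(-1) ≡ 2x + 1 (mod f(x))

Since f is irreducible over F_5, F_5[x]/(f) is a field and a(x) ≠ 0 has an inverse. Apply the extended Euclidean algorithm to f(x) and a(x) in F_5[x]: f(x) = (2x + 1)·a(x) + (4). The last nonzero remainder is the constant 4 = gcd(f, a) in F_5. Back-substituting through the division chain expresses 4 = s(x)·a(x) + t(x)·f(x) with s(x) ≡ 3x + 4 (mod f), so (3x + 4)·a(x) ≡ 4 (mod f). Multiplying by 4^(-1) ≡ 4 in F_5 gives a(x)^(-1) ≡ 4·(3x + 4) ≡ 2x + 1 (mod f). Check: (3x + 3)·(2x + 1) = x^2 + 4x + 3 ≡ 1 (mod x^2 + 4x + 2).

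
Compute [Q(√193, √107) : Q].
[Q(√193, √107) : Q] = 4

[Q(√193):Q] = 2 (min poly x^2 - 193, irreducible since 193 is squarefree > 1). For the top step, suppose √107 ∈ Q(√193), say √107 = c + d√193 with c, d ∈ Q. Squaring: 107 = c^2 + 193d^2 + 2cd√193. Since √193 ∉ Q this forces 2cd = 0. If d = 0 then √107 = c ∈ Q, contradicting 107 squarefree > 1. If c = 0 then 107 = 193d^2, so 193·107 = (193d)^2 is a perfect square in Q — but 193·107 = 20651 is not a perfect square (since 193 and 107 are distinct squarefree integers). Contradiction. Hence √107 ∉ Q(√193), so x^2 - 107 stays irreducible over Q(√193) and [Q(√193, √107) : Q(√193)] = 2. By the tower law, [Q(√193, √107) : Q] = 2 · 2 = 4.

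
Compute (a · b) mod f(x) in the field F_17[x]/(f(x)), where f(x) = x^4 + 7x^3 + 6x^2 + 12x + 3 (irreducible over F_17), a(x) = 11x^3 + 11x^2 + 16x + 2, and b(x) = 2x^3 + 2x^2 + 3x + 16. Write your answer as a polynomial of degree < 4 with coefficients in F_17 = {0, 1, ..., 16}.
a · b ≡ 3x^3 + 5x^2 + x + 16 (mod f(x))

Multiply in F_17[x]: a(x)·b(x) = (11x^3 + 11x^2 + 16x + 2)·(2x^3 + 2x^2 + 3x + 16) = 5x^6 + 10x^5 + 2x^4 + 7x^3 + 7x^2 + 7x + 15. This has degree ≥ 4, so divide by f(x) over F_17: 5x^6 + 10x^5 + 2x^4 + 7x^3 + 7x^2 + 7x + 15 = (5x^2 + 9x + 11)·(x^4 + 7x^3 + 6x^2 + 12x + 3) + (3x^3 + 5x^2 + x + 16). Hence a·b ≡ 3x^3 + 5x^2 + x + 16 (mod f). (F_17[x]/(f) is a field with 17^4 = 83521 elements since f is irreducible of degree 4.)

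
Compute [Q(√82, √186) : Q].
[Q(√82, √186) : Q] = 4

[Q(√82):Q] = 2 (min poly x^2 - 82, irreducible since 82 is squarefree > 1). For the top step, suppose √186 ∈ Q(√82), say √186 = c + d√82 with c, d ∈ Q. Squaring: 186 = c^2 + 82d^2 + 2cd√82. Since √82 ∉ Q this forces 2cd = 0. If d = 0 then √186 = c ∈ Q, contradicting 186 squarefree > 1. If c = 0 then 186 = 82d^2, so 82·186 = (82d)^2 is a perfect square in Q — but 82·186 = 15252 is not a perfect square (since 82 and 186 are distinct squarefree integers). Contradiction. Hence √186 ∉ Q(√82), so x^2 - 186 stays irreducible over Q(√82) and [Q(√82, √186) : Q(√82)] = 2. By the tower law, [Q(√82, √186) : Q] = 2 · 2 = 4.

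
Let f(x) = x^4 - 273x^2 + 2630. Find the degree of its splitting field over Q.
[K : Q] = 4

Solving the quadratic in x^2: x^2 = (273 ± √(273^2 - 4·2630))/2 = (273 ± √64009)/2 = (273 ± 253)/2, giving x^2 = 10 or x^2 = 263. So f(x) = (x^2 - 10)(x^2 - 263) and the roots of f are ±√10, ±√263. Hence the splitting field is K = Q(√10, √263). Since 10 and 263 are distinct squarefree integers > 1, their product 2630 is not a perfect square, so √263 ∉ Q(√10). By the tower law [K:Q] = [Q(√10,√263):Q(√10)] · [Q(√10):Q] = 2 · 2 = 4.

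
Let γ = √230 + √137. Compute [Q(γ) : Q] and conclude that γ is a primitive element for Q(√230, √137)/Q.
[Q(γ) : Q] = 4 (equivalently, Q(γ) = Q(√230, √137))

Obviously Q(γ) ⊆ Q(√230, √137), and [Q(√230, √137):Q] = 4 (since 230, 137 are distinct squarefree integers > 1 with 31510 not a perfect square). To show equality we compute the minimal polynomial of γ. From γ = √230 + √137: γ^2 = 230 + 2√(31510) + 137 = 367 + 2√(31510), so γ^2 - 367 = 2√(31510); squaring, (γ^2 - 367)^2 = 4·31510, i.e. γ^4 - 734γ^2 + 134689 - 126040 = 0, i.e. γ^4 - 734γ^2 + 8649 = 0. So γ is a root of x^4 - 734x^2 + 8649. This polynomial is irreducible over Q: it has no rational root (each ±√230 ± √137 is irrational), and any factorization into two quadratics over Q would force √(31510) ∈ Q (pairing opposite roots) or √230, √137 ∈ Q (other pairings), all impossible. Hence [Q(γ):Q] = 4 = [Q(√230, √137):Q], so Q(γ) = Q(√230, √137).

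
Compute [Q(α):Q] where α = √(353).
[Q(α):Q] = 2

[Q(α):Q] equals the degree of the minimal polynomial of α. Here α^2 = 353 and x^2 - 353 is irreducible (d = 353 is squarefree, ≠ 1, hence not a square), so deg(m_α) = 2. Thus [Q(α):Q] = 2.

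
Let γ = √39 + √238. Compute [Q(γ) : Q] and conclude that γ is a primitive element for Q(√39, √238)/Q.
[Q(γ) : Q] = 4 (equivalently, Q(γ) = Q(√39, √238))

Obviously Q(γ) ⊆ Q(√39, √238), and [Q(√39, √238):Q] = 4 (since 39, 238 are distinct squarefree integers > 1 with 9282 not a perfect square). To show equality we compute the minimal polynomial of γ. From γ = √39 + √238: γ^2 = 39 + 2√(9282) + 238 = 277 + 2√(9282), so γ^2 - 277 = 2√(9282); squaring, (γ^2 - 277)^2 = 4·9282, i.e. γ^4 - 554γ^2 + 76729 - 37128 = 0, i.e. γ^4 - 554γ^2 + 39601 = 0. So γ is a root of x^4 - 554x^2 + 39601. This polynomial is irreducible over Q: it has no rational root (each ±√39 ± √238 is irrational), and any factorization into two quadratics over Q would force √(9282) ∈ Q (pairing opposite roots) or √39, √238 ∈ Q (other pairings), all impossible. Hence [Q(γ):Q] = 4 = [Q(√39, √238):Q], so Q(γ) = Q(√39, √238).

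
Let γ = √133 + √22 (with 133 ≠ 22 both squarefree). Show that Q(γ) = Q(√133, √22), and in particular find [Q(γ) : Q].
[Q(γ) : Q] = 4 (equivalently, Q(γ) = Q(√133, √22))

Obviously Q(γ) ⊆ Q(√133, √22), and [Q(√133, √22):Q] = 4 (since 133, 22 are distinct squarefree integers > 1 with 2926 not a perfect square). To show equality we compute the minimal polynomial of γ. From γ = √133 + √22: γ^2 = 133 + 2√(2926) + 22 = 155 + 2√(2926), so γ^2 - 155 = 2√(2926); squaring, (γ^2 - 155)^2 = 4·2926, i.e. γ^4 - 310γ^2 + 24025 - 11704 = 0, i.e. γ^4 - 310γ^2 + 12321 = 0. So γ is a root of x^4 - 310x^2 + 12321. This polynomial is irreducible over Q: it has no rational root (each ±√133 ± √22 is irrational), and any factorization into two quadratics over Q would force √(2926) ∈ Q (pairing opposite roots) or √133, √22 ∈ Q (other pairings), all impossible. Hence [Q(γ):Q] = 4 = [Q(√133, √22):Q], so Q(γ) = Q(√133, √22).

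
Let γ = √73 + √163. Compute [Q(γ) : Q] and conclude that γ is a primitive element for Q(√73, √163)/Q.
[Q(γ) : Q] = 4 (equivalently, Q(γ) = Q(√73, √163))

Obviously Q(γ) ⊆ Q(√73, √163), and [Q(√73, √163):Q] = 4 (since 73, 163 are distinct squarefree integers > 1 with 11899 not a perfect square). To show equality we compute the minimal polynomial of γ. From γ = √73 + √163: γ^2 = 73 + 2√(11899) + 163 = 236 + 2√(11899), so γ^2 - 236 = 2√(11899); squaring, (γ^2 - 236)^2 = 4·11899, i.e. γ^4 - 472γ^2 + 55696 - 47596 = 0, i.e. γ^4 - 472γ^2 + 8100 = 0. So γ is a root of x^4 - 472x^2 + 8100. This polynomial is irreducible over Q: it has no rational root (each ±√73 ± √163 is irrational), and any factorization into two quadratics over Q would force √(11899) ∈ Q (pairing opposite roots) or √73, √163 ∈ Q (other pairings), all impossible. Hence [Q(γ):Q] = 4 = [Q(√73, √163):Q], so Q(γ) = Q(√73, √163).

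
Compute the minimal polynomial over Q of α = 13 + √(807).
m_α(x) = x^2 - 26x - 638

From α - 13 = √(807), squaring gives (α - 13)^2 = 807, i.e. α^2 - 26α + 169 = 807, so α^2 - 26α - 638 = 0. The discriminant of x^2 - 26x - 638 is (-26)^2 - 4·(-638) = 676 + 2552 = 3228, and 4·(807) is not a perfect square in Q since 807 is squarefree and ≠ 1. Hence x^2 - 26x - 638 is irreducible over Q and is the minimal polynomial of α.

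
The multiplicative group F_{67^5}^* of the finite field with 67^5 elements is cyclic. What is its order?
|F_{67^5}^*| = 1350125106

F_{67^5} has 67^5 = 1350125107 elements; its multiplicative group consists of all nonzero elements, so |F_{67^5}^*| = 1350125107 - 1 = 1350125106. (It is cyclic since any finite subgroup of the multiplicative group of a field is cyclic.)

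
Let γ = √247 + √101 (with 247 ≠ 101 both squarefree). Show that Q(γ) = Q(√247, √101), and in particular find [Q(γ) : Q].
[Q(γ) : Q] = 4 (equivalently, Q(γ) = Q(√247, √101))

Obviously Q(γ) ⊆ Q(√247, √101), and [Q(√247, √101):Q] = 4 (since 247, 101 are distinct squarefree integers > 1 with 24947 not a perfect square). To show equality we compute the minimal polynomial of γ. From γ = √247 + √101: γ^2 = 247 + 2√(24947) + 101 = 348 + 2√(24947), so γ^2 - 348 = 2√(24947); squaring, (γ^2 - 348)^2 = 4·24947, i.e. γ^4 - 696γ^2 + 121104 - 99788 = 0, i.e. γ^4 - 696γ^2 + 21316 = 0. So γ is a root of x^4 - 696x^2 + 21316. This polynomial is irreducible over Q: it has no rational root (each ±√247 ± √101 is irrational), and any factorization into two quadratics over Q would force √(24947) ∈ Q (pairing opposite roots) or √247, √101 ∈ Q (other pairings), all impossible. Hence [Q(γ):Q] = 4 = [Q(√247, √101):Q], so Q(γ) = Q(√247, √101).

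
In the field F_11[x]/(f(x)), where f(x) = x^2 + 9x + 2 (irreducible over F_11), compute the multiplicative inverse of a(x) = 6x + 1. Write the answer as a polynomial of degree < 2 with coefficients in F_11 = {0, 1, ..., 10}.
a(x)^(-1) ≡ 2x + 3 (mod f(x))

Since f is irreducible over F_11, F_11[x]/(f) is a field and a(x) ≠ 0 has an inverse. Apply the extended Euclidean algorithm to f(x) and a(x) in F_11[x]: f(x) = (2x + 3)·a(x) + (10). The last nonzero remainder is the constant 10 = gcd(f, a) in F_11. Back-substituting through the division chain expresses 10 = s(x)·a(x) + t(x)·f(x) with s(x) ≡ 9x + 8 (mod f), so (9x + 8)·a(x) ≡ 10 (mod f). Multiplying by 10^(-1) ≡ 10 in F_11 gives a(x)^(-1) ≡ 10·(9x + 8) ≡ 2x + 3 (mod f). Check: (6x + 1)·(2x + 3) = x^2 + 9x + 3 ≡ 1 (mod x^2 + 9x + 2).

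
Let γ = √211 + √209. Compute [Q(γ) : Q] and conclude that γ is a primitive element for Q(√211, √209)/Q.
[Q(γ) : Q] = 4 (equivalently, Q(γ) = Q(√211, √209))

Obviously Q(γ) ⊆ Q(√211, √209), and [Q(√211, √209):Q] = 4 (since 211, 209 are distinct squarefree integers > 1 with 44099 not a perfect square). To show equality we compute the minimal polynomial of γ. From γ = √211 + √209: γ^2 = 211 + 2√(44099) + 209 = 420 + 2√(44099), so γ^2 - 420 = 2√(44099); squaring, (γ^2 - 420)^2 = 4·44099, i.e. γ^4 - 840γ^2 + 176400 - 176396 = 0, i.e. γ^4 - 840γ^2 + 4 = 0. So γ is a root of x^4 - 840x^2 + 4. This polynomial is irreducible over Q: it has no rational root (each ±√211 ± √209 is irrational), and any factorization into two quadratics over Q would force √(44099) ∈ Q (pairing opposite roots) or √211, √209 ∈ Q (other pairings), all impossible. Hence [Q(γ):Q] = 4 = [Q(√211, √209):Q], so Q(γ) = Q(√211, √209).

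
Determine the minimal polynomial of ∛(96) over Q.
m_α(x) = x^3 - 96

α satisfies α^3 = 96, so x^3 - 96 annihilates α. By the rational root test, a rational root p/q (in lowest terms) of x^3 - 96 would satisfy p^3 = 96 q^3, forcing q = 1 and p^3 = 96; but 96 is not a perfect cube, contradiction. A monic cubic over Q with no rational root is irreducible (any nontrivial factorization would include a linear factor). Hence x^3 - 96 is the minimal polynomial of α, and in particular [Q(α):Q] = 3.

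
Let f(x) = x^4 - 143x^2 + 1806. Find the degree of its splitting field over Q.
[K : Q] = 4

Solving the quadratic in x^2: x^2 = (143 ± √(143^2 - 4·1806))/2 = (143 ± √13225)/2 = (143 ± 115)/2, giving x^2 = 14 or x^2 = 129. So f(x) = (x^2 - 14)(x^2 - 129) and the roots of f are ±√14, ±√129. Hence the splitting field is K = Q(√14, √129). Since 14 and 129 are distinct squarefree integers > 1, their product 1806 is not a perfect square, so √129 ∉ Q(√14). By the tower law [K:Q] = [Q(√14,√129):Q(√14)] · [Q(√14):Q] = 2 · 2 = 4.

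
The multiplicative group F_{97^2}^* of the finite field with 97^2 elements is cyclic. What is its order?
|F_{97^2}^*| = 9408

F_{97^2} has 97^2 = 9409 elements; its multiplicative group consists of all nonzero elements, so |F_{97^2}^*| = 9409 - 1 = 9408. (It is cyclic since any finite subgroup of the multiplicative group of a field is cyclic.)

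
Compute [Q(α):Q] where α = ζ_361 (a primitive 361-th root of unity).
[Q(α):Q] = 342

The minimal polynomial of ζ_361 over Q is the 361-th cyclotomic polynomial Φ_361(x), which is irreducible over Q and has degree φ(361) = 342. Hence [Q(α):Q] = φ(361) = 342.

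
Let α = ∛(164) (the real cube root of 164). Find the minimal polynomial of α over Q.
m_α(x) = x^3 - 164

α satisfies α^3 = 164, so x^3 - 164 annihilates α. By the rational root test, a rational root p/q (in lowest terms) of x^3 - 164 would satisfy p^3 = 164 q^3, forcing q = 1 and p^3 = 164; but 164 is not a perfect cube, contradiction. A monic cubic over Q with no rational root is irreducible (any nontrivial factorization would include a linear factor). Hence x^3 - 164 is the minimal polynomial of α, and in particular [Q(α):Q] = 3.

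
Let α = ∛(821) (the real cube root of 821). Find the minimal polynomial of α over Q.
m_α(x) = x^3 - 821

α satisfies α^3 = 821, so x^3 - 821 annihilates α. By the rational root test, a rational root p/q (in lowest terms) of x^3 - 821 would satisfy p^3 = 821 q^3, forcing q = 1 and p^3 = 821; but 821 is not a perfect cube, contradiction. A monic cubic over Q with no rational root is irreducible (any nontrivial factorization would include a linear factor). Hence x^3 - 821 is the minimal polynomial of α, and in particular [Q(α):Q] = 3.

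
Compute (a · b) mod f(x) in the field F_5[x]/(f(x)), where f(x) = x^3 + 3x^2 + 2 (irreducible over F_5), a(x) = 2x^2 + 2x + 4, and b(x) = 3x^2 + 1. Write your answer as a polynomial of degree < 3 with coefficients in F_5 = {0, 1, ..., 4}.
a · b ≡ 3 (mod f(x))

Multiply in F_5[x]: a(x)·b(x) = (2x^2 + 2x + 4)·(3x^2 + 1) = x^4 + x^3 + 4x^2 + 2x + 4. This has degree ≥ 3, so divide by f(x) over F_5: x^4 + x^3 + 4x^2 + 2x + 4 = (x + 3)·(x^3 + 3x^2 + 2) + (3). Hence a·b ≡ 3 (mod f). (F_5[x]/(f) is a field with 5^3 = 125 elements since f is irreducible of degree 3.)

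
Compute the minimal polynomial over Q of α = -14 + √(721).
m_α(x) = x^2 + 28x - 525

From α + 14 = √(721), squaring gives (α + 14)^2 = 721, i.e. α^2 + 28α + 196 = 721, so α^2 + 28α - 525 = 0. The discriminant of x^2 + 28x - 525 is (28)^2 - 4·(-525) = 784 + 2100 = 2884, and 4·(721) is not a perfect square in Q since 721 is squarefree and ≠ 1. Hence x^2 + 28x - 525 is irreducible over Q and is the minimal polynomial of α.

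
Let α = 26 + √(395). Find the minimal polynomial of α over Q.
m_α(x) = x^2 - 52x + 281

From α - 26 = √(395), squaring gives (α - 26)^2 = 395, i.e. α^2 - 52α + 676 = 395, so α^2 - 52α + 281 = 0. The discriminant of x^2 - 52x + 281 is (-52)^2 - 4·(281) = 2704 - 1124 = 1580, and 4·(395) is not a perfect square in Q since 395 is squarefree and ≠ 1. Hence x^2 - 52x + 281 is irreducible over Q and is the minimal polynomial of α.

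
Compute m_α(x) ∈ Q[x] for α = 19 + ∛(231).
m_α(x) = x^3 - 57x^2 + 1083x - 7090

Set β = α - 19 = ∛(231), so β^3 = 231. Then (α - 19)^3 - 231 = 0, i.e. α is a root of g(x) = (x - 19)^3 - 231 = x^3 - 57x^2 + 1083x - 7090. Since g(x) = h(x - 19) where h(x) = x^3 - 231, and h is irreducible over Q (because 231 is not a perfect cube, so h has no rational root, and a monic cubic with no rational root is irreducible), g is also irreducible (irreducibility is preserved under the substitution x → x - 19). Hence m_α(x) = x^3 - 57x^2 + 1083x - 7090.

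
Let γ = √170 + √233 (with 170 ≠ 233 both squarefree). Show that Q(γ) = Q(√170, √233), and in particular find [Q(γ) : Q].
[Q(γ) : Q] = 4 (equivalently, Q(γ) = Q(√170, √233))

Obviously Q(γ) ⊆ Q(√170, √233), and [Q(√170, √233):Q] = 4 (since 170, 233 are distinct squarefree integers > 1 with 39610 not a perfect square). To show equality we compute the minimal polynomial of γ. From γ = √170 + √233: γ^2 = 170 + 2√(39610) + 233 = 403 + 2√(39610), so γ^2 - 403 = 2√(39610); squaring, (γ^2 - 403)^2 = 4·39610, i.e. γ^4 - 806γ^2 + 162409 - 158440 = 0, i.e. γ^4 - 806γ^2 + 3969 = 0. So γ is a root of x^4 - 806x^2 + 3969. This polynomial is irreducible over Q: it has no rational root (each ±√170 ± √233 is irrational), and any factorization into two quadratics over Q would force √(39610) ∈ Q (pairing opposite roots) or √170, √233 ∈ Q (other pairings), all impossible. Hence [Q(γ):Q] = 4 = [Q(√170, √233):Q], so Q(γ) = Q(√170, √233).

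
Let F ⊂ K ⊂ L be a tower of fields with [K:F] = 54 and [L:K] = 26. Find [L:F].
[L:F] = 1404

The tower law says that for any tower of field extensions F ⊂ K ⊂ L with finite degrees, [L:F] = [L:K] · [K:F]. Here this gives [L:F] = 26 · 54 = 1404.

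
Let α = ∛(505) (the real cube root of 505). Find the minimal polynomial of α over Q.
m_α(x) = x^3 - 505

α satisfies α^3 = 505, so x^3 - 505 annihilates α. By the rational root test, a rational root p/q (in lowest terms) of x^3 - 505 would satisfy p^3 = 505 q^3, forcing q = 1 and p^3 = 505; but 505 is not a perfect cube, contradiction. A monic cubic over Q with no rational root is irreducible (any nontrivial factorization would include a linear factor). Hence x^3 - 505 is the minimal polynomial of α, and in particular [Q(α):Q] = 3.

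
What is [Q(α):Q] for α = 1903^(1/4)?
[Q(α):Q] = 4

α is a root of x^4 - 1903. By Eisenstein's criterion at the prime p = 11 (which divides the constant term 1903 but p^2 = 121 does not, since 1903 is squarefree), x^4 - 1903 is irreducible over Q. Hence [Q(α):Q] = 4.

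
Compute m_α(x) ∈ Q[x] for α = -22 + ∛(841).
m_α(x) = x^3 + 66x^2 + 1452x + 9807

Set β = α + 22 = ∛(841), so β^3 = 841. Then (α + 22)^3 - 841 = 0, i.e. α is a root of g(x) = (x + 22)^3 - 841 = x^3 + 66x^2 + 1452x + 9807. Since g(x) = h(x + 22) where h(x) = x^3 - 841, and h is irreducible over Q (because 841 is not a perfect cube, so h has no rational root, and a monic cubic with no rational root is irreducible), g is also irreducible (irreducibility is preserved under the substitution x → x + 22). Hence m_α(x) = x^3 + 66x^2 + 1452x + 9807.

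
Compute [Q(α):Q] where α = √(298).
[Q(α):Q] = 2

[Q(α):Q] equals the degree of the minimal polynomial of α. Here α^2 = 298 and x^2 - 298 is irreducible (d = 298 is squarefree, ≠ 1, hence not a square), so deg(m_α) = 2. Thus [Q(α):Q] = 2.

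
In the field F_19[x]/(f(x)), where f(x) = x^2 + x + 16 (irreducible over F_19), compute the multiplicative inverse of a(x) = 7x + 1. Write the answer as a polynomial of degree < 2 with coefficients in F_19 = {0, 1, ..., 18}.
a(x)^(-1) ≡ 7x + 6 (mod f(x))

Since f is irreducible over F_19, F_19[x]/(f) is a field and a(x) ≠ 0 has an inverse. Apply the extended Euclidean algorithm to f(x) and a(x) in F_19[x]: f(x) = (11x + 4)·a(x) + (12). The last nonzero remainder is the constant 12 = gcd(f, a) in F_19. Back-substituting through the division chain expresses 12 = s(x)·a(x) + t(x)·f(x) with s(x) ≡ 8x + 15 (mod f), so (8x + 15)·a(x) ≡ 12 (mod f). Multiplying by 12^(-1) ≡ 8 in F_19 gives a(x)^(-1) ≡ 8·(8x + 15) ≡ 7x + 6 (mod f). Check: (7x + 1)·(7x + 6) = 11x^2 + 11x + 6 ≡ 1 (mod x^2 + x + 16).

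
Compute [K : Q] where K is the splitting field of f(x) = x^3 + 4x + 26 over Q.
[K : Q] = 6

By the rational root test, any rational root of the monic integer polynomial f(x) = x^3 + 4x + 26 must be an integer dividing the constant term 26, i.e. one of ±{1, 2, 13, 26}. Evaluating: f(1) = 31, f(-1) = 21, f(2) = 42, f(-2) = 10, f(13) = 2275, f(-13) = -2223, f(26) = 17706, f(-26) = -17654; none is 0, so f has no rational root and is therefore irreducible over Q (a cubic with no linear factor over a field is irreducible). For an irreducible cubic, the Galois group is A_3 or S_3 according as the discriminant disc(f) = -4a^3 - 27b^2 = -4·(4)^3 - 27·(26)^2 = -18508 is or is not a square in Q. Here disc(f) = -18508 is not a perfect square in Q, so the Galois group of f over Q is not contained in A_3 and must be all of S_3. The splitting field has degree |S_3| = 6 over Q, so [K : Q] = 6.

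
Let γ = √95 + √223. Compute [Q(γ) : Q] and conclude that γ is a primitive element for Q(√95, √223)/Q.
[Q(γ) : Q] = 4 (equivalently, Q(γ) = Q(√95, √223))

Obviously Q(γ) ⊆ Q(√95, √223), and [Q(√95, √223):Q] = 4 (since 95, 223 are distinct squarefree integers > 1 with 21185 not a perfect square). To show equality we compute the minimal polynomial of γ. From γ = √95 + √223: γ^2 = 95 + 2√(21185) + 223 = 318 + 2√(21185), so γ^2 - 318 = 2√(21185); squaring, (γ^2 - 318)^2 = 4·21185, i.e. γ^4 - 636γ^2 + 101124 - 84740 = 0, i.e. γ^4 - 636γ^2 + 16384 = 0. So γ is a root of x^4 - 636x^2 + 16384. This polynomial is irreducible over Q: it has no rational root (each ±√95 ± √223 is irrational), and any factorization into two quadratics over Q would force √(21185) ∈ Q (pairing opposite roots) or √95, √223 ∈ Q (other pairings), all impossible. Hence [Q(γ):Q] = 4 = [Q(√95, √223):Q], so Q(γ) = Q(√95, √223).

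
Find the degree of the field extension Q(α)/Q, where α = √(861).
[Q(α):Q] = 2

[Q(α):Q] equals the degree of the minimal polynomial of α. Here α^2 = 861 and x^2 - 861 is irreducible (d = 861 is squarefree, ≠ 1, hence not a square), so deg(m_α) = 2. Thus [Q(α):Q] = 2.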